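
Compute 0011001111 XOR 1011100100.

XOR: 1 when bits differ
  0011001111
^ 1011100100
------------
  1000101011
Decimal: 207 ^ 740 = 555



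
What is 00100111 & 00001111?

AND: 1 only when both bits are 1
  00100111
& 00001111
----------
  00000111
Decimal: 39 & 15 = 7



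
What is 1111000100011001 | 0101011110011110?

OR: 1 when either bit is 1
  1111000100011001
| 0101011110011110
------------------
  1111011110011111
Decimal: 61721 | 22430 = 63391



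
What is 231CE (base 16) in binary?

Convert each hex digit to 4 bits:
  2 = 0010
  3 = 0011
  1 = 0001
  C = 1100
  E = 1110
Concatenate: 00100011000111001110



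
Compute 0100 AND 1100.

AND: 1 only when both bits are 1
  0100
& 1100
------
  0100
Decimal: 4 & 12 = 4



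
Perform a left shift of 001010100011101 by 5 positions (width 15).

Original: 001010100011101 (decimal 5405)
Shift left by 5 positions
Append 5 zeros on the right and drop the 5 high bits that overflow the 15-bit width
Result: 010001110100000 (decimal 9120)
Equivalent: 5405 << 5 = 5405 × 2^5 = 172960, truncated to 15 bits = 9120



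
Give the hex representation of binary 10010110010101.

Group into 4-bit nibbles from right:
  0010 = 2
  0101 = 5
  1001 = 9
  0101 = 5
Result: 2595



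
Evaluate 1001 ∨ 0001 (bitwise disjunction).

OR: 1 when either bit is 1
  1001
| 0001
------
  1001
Decimal: 9 | 1 = 9



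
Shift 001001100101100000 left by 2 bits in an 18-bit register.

Original: 001001100101100000 (decimal 39264)
Shift left by 2 positions
Append 2 zeros on the right
Result: 100110010110000000 (decimal 157056)
Equivalent: 39264 << 2 = 39264 × 2^2 = 157056



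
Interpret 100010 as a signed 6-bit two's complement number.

Binary: 100010
Sign bit: 1 (negative)
Invert: 011101
Add 1:  011110
Magnitude: 011110 = 16 + 8 + 4 + 2 = 30
Value: -30



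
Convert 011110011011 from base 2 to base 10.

Sum of powers of 2 for each 1-bit:
2^0 + 2^1 + 2^3 + 2^4 + 2^7 + 2^8 + 2^9 + 2^10
= 1 + 2 + 8 + 16 + 128 + 256 + 512 + 1024
= 1947



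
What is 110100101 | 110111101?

OR: 1 when either bit is 1
  110100101
| 110111101
-----------
  110111101
Decimal: 421 | 445 = 445



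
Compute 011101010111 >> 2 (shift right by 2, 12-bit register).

Original: 011101010111 (decimal 1879)
Shift right by 2 positions
Drop the 2 low bits; fill with zeros on the left
Result: 000111010101 (decimal 469)
Equivalent: 1879 >> 2 = 1879 ÷ 2^2 = 469



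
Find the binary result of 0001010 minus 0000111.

Method 1 - Direct subtraction (column by column from the right: bit − bit − borrow-in; if negative, add 2 and borrow 1 from the next column):
borrow: 0001110
        0001010
-       0000111
---------------
        0000011

Method 2 - Add two's complement:
Two's complement of 0000111: invert → 1111000, add 1 → 1111001
  0001010
+ 1111001
---------
 10000011  (end carry out of the top bit = 1)
Discarding the end carry: 0000011
Decimal check:
  0001010 = 8 + 2 = 10
  0000111 = 4 + 2 + 1 = 7
  10 - 7 = 3, and 0000011 = 2 + 1 = 3 ✓



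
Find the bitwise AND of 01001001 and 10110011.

AND: 1 only when both bits are 1
  01001001
& 10110011
----------
  00000001
Decimal: 73 & 179 = 1



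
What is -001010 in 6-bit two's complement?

Original: 001010
Step 1 - Invert all bits: 110101
Step 2 - Add 1: 110110
Verification: 001010 + 110110 = 1000000; discarding the end carry (carry out of the top bit) leaves the 6-bit value 000000, as required for x + (-x)



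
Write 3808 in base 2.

Using repeated division by 2:
3808 ÷ 2 = 1904 remainder 0
1904 ÷ 2 = 952 remainder 0
952 ÷ 2 = 476 remainder 0
476 ÷ 2 = 238 remainder 0
238 ÷ 2 = 119 remainder 0
119 ÷ 2 = 59 remainder 1
59 ÷ 2 = 29 remainder 1
29 ÷ 2 = 14 remainder 1
14 ÷ 2 = 7 remainder 0
7 ÷ 2 = 3 remainder 1
3 ÷ 2 = 1 remainder 1
1 ÷ 2 = 0 remainder 1
Reading remainders bottom to top: 111011100000



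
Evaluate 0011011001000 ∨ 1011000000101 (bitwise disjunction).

OR: 1 when either bit is 1
  0011011001000
| 1011000000101
---------------
  1011011001101
Decimal: 1736 | 5637 = 5837



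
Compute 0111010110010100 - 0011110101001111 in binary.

Method 1 - Direct subtraction (column by column from the right: bit − bit − borrow-in; if negative, add 2 and borrow 1 from the next column):
borrow: 0111000010011110
        0111010110010100
-       0011110101001111
------------------------
        0011100001000101

Method 2 - Add two's complement:
Two's complement of 0011110101001111: invert → 1100001010110000, add 1 → 1100001010110001
  0111010110010100
+ 1100001010110001
------------------
 10011100001000101  (end carry out of the top bit = 1)
Discarding the end carry: 0011100001000101
Decimal check:
  0111010110010100 = 16384 + 8192 + 4096 + 1024 + 256 + 128 + 16 + 4 = 30100
  0011110101001111 = 8192 + 4096 + 2048 + 1024 + 256 + 64 + 8 + 4 + 2 + 1 = 15695
  30100 - 15695 = 14405, and 0011100001000101 = 8192 + 4096 + 2048 + 64 + 4 + 1 = 14405 ✓



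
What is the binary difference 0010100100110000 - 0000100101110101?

Method 1 - Direct subtraction (column by column from the right: bit − bit − borrow-in; if negative, add 2 and borrow 1 from the next column):
borrow: 0011111111111110
        0010100100110000
-       0000100101110101
------------------------
        0001111110111011

Method 2 - Add two's complement:
Two's complement of 0000100101110101: invert → 1111011010001010, add 1 → 1111011010001011
  0010100100110000
+ 1111011010001011
------------------
 10001111110111011  (end carry out of the top bit = 1)
Discarding the end carry: 0001111110111011
Decimal check:
  0010100100110000 = 8192 + 2048 + 256 + 32 + 16 = 10544
  0000100101110101 = 2048 + 256 + 64 + 32 + 16 + 4 + 1 = 2421
  10544 - 2421 = 8123, and 0001111110111011 = 4096 + 2048 + 1024 + 512 + 256 + 128 + 32 + 16 + 8 + 2 + 1 = 8123 ✓



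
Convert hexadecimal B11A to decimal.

Expand by place value (powers of 16):
Digit values: B = 11, A = 10
B11A = 11 × 16^3 + 1 × 16^2 + 1 × 16^1 + 10 × 16^0
= 11 × 4096 + 1 × 256 + 1 × 16 + 10 × 1
= 45056 + 256 + 16 + 10
= 45338



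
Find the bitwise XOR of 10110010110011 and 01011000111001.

XOR: 1 when bits differ
  10110010110011
^ 01011000111001
----------------
  11101010001010
Decimal: 11443 ^ 5689 = 14986



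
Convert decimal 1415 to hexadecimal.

Using repeated division by 16 (digits 10–15 are A–F):
1415 ÷ 16 = 88 remainder 7
88 ÷ 16 = 5 remainder 8
5 ÷ 16 = 0 remainder 5
Reading remainders bottom to top: 587



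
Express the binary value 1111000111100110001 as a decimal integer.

Sum of powers of 2 for each 1-bit:
2^0 + 2^4 + 2^5 + 2^8 + 2^9 + 2^10 + 2^11 + 2^15 + 2^16 + 2^17 + 2^18
= 1 + 16 + 32 + 256 + 512 + 1024 + 2048 + 32768 + 65536 + 131072 + 262144
= 495409



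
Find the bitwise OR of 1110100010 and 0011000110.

OR: 1 when either bit is 1
  1110100010
| 0011000110
------------
  1111100110
Decimal: 930 | 198 = 998



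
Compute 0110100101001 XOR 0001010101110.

XOR: 1 when bits differ
  0110100101001
^ 0001010101110
---------------
  0111110000111
Decimal: 3369 ^ 686 = 3975



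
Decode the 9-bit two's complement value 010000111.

Binary: 010000111
Sign bit: 0 (non-negative)
Read directly as an unsigned value:
010000111 = 128 + 4 + 2 + 1 = 135
Value: 135



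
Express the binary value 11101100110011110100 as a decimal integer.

Sum of powers of 2 for each 1-bit:
2^2 + 2^4 + 2^5 + 2^6 + 2^7 + 2^10 + 2^11 + 2^14 + 2^15 + 2^17 + 2^18 + 2^19
= 4 + 16 + 32 + 64 + 128 + 1024 + 2048 + 16384 + 32768 + 131072 + 262144 + 524288
= 969972



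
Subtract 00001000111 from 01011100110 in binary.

Method 1 - Direct subtraction (column by column from the right: bit − bit − borrow-in; if negative, add 2 and borrow 1 from the next column):
borrow: 00000111110
        01011100110
-       00001000111
-------------------
        01010011111

Method 2 - Add two's complement:
Two's complement of 00001000111: invert → 11110111000, add 1 → 11110111001
  01011100110
+ 11110111001
-------------
 101010011111  (end carry out of the top bit = 1)
Discarding the end carry: 01010011111
Decimal check:
  01011100110 = 512 + 128 + 64 + 32 + 4 + 2 = 742
  00001000111 = 64 + 4 + 2 + 1 = 71
  742 - 71 = 671, and 01010011111 = 512 + 128 + 16 + 8 + 4 + 2 + 1 = 671 ✓



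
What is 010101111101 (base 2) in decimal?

Sum of powers of 2 for each 1-bit:
2^0 + 2^2 + 2^3 + 2^4 + 2^5 + 2^6 + 2^8 + 2^10
= 1 + 4 + 8 + 16 + 32 + 64 + 256 + 1024
= 1405



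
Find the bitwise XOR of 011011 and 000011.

XOR: 1 when bits differ
  011011
^ 000011
--------
  011000
Decimal: 27 ^ 3 = 24



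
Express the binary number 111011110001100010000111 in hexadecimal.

Group into 4-bit nibbles from right:
  1110 = E
  1111 = F
  0001 = 1
  1000 = 8
  1000 = 8
  0111 = 7
Result: EF1887



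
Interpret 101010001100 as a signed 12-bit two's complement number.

Binary: 101010001100
Sign bit: 1 (negative)
Invert: 010101110011
Add 1:  010101110100
Magnitude: 010101110100 = 1024 + 256 + 64 + 32 + 16 + 4 = 1396
Value: -1396



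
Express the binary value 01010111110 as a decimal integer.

Sum of powers of 2 for each 1-bit:
2^1 + 2^2 + 2^3 + 2^4 + 2^5 + 2^7 + 2^9
= 2 + 4 + 8 + 16 + 32 + 128 + 512
= 702



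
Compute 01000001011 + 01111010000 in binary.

Add column by column from the right: bit + bit + carry-in; write the sum mod 2, carry 1 when the sum is 2 or 3.
carry:  10000000000
        01000001011
+       01111010000
-------------------
       010111011011
(the carry out of the leftmost column, 0, becomes the leading bit)
Decimal check:
  01000001011 = 512 + 8 + 2 + 1 = 523
  01111010000 = 512 + 256 + 128 + 64 + 16 = 976
  523 + 976 = 1499, and 010111011011 = 1024 + 256 + 128 + 64 + 16 + 8 + 2 + 1 = 1499 ✓



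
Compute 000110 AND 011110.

AND: 1 only when both bits are 1
  000110
& 011110
--------
  000110
Decimal: 6 & 30 = 6



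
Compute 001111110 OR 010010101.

OR: 1 when either bit is 1
  001111110
| 010010101
-----------
  011111111
Decimal: 126 | 149 = 255



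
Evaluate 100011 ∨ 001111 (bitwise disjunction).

OR: 1 when either bit is 1
  100011
| 001111
--------
  101111
Decimal: 35 | 15 = 47



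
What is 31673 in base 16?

Using repeated division by 16 (digits 10–15 are A–F):
31673 ÷ 16 = 1979 remainder 9
1979 ÷ 16 = 123 remainder 11 (B)
123 ÷ 16 = 7 remainder 11 (B)
7 ÷ 16 = 0 remainder 7
Reading remainders bottom to top: 7BB9



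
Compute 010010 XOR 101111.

XOR: 1 when bits differ
  010010
^ 101111
--------
  111101
Decimal: 18 ^ 47 = 61



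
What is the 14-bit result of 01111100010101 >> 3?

Original: 01111100010101 (decimal 7957)
Shift right by 3 positions
Drop the 3 low bits; fill with zeros on the left
Result: 00001111100010 (decimal 994)
Equivalent: 7957 >> 3 = 7957 ÷ 2^3 = 994



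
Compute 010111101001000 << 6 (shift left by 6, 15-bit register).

Original: 010111101001000 (decimal 12104)
Shift left by 6 positions
Append 6 zeros on the right and drop the 6 high bits that overflow the 15-bit width
Result: 101001000000000 (decimal 20992)
Equivalent: 12104 << 6 = 12104 × 2^6 = 774656, truncated to 15 bits = 20992



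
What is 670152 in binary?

Using repeated division by 2:
670152 ÷ 2 = 335076 remainder 0
335076 ÷ 2 = 167538 remainder 0
167538 ÷ 2 = 83769 remainder 0
83769 ÷ 2 = 41884 remainder 1
41884 ÷ 2 = 20942 remainder 0
20942 ÷ 2 = 10471 remainder 0
10471 ÷ 2 = 5235 remainder 1
5235 ÷ 2 = 2617 remainder 1
2617 ÷ 2 = 1308 remainder 1
1308 ÷ 2 = 654 remainder 0
654 ÷ 2 = 327 remainder 0
327 ÷ 2 = 163 remainder 1
163 ÷ 2 = 81 remainder 1
81 ÷ 2 = 40 remainder 1
40 ÷ 2 = 20 remainder 0
20 ÷ 2 = 10 remainder 0
10 ÷ 2 = 5 remainder 0
5 ÷ 2 = 2 remainder 1
2 ÷ 2 = 1 remainder 0
1 ÷ 2 = 0 remainder 1
Reading remainders bottom to top: 10100011100111001000



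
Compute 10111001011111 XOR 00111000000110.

XOR: 1 when bits differ
  10111001011111
^ 00111000000110
----------------
  10000001011001
Decimal: 11871 ^ 3590 = 8281



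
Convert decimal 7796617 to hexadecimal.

Using repeated division by 16 (digits 10–15 are A–F):
7796617 ÷ 16 = 487288 remainder 9
487288 ÷ 16 = 30455 remainder 8
30455 ÷ 16 = 1903 remainder 7
1903 ÷ 16 = 118 remainder 15 (F)
118 ÷ 16 = 7 remainder 6
7 ÷ 16 = 0 remainder 7
Reading remainders bottom to top: 76F789



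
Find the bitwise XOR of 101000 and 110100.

XOR: 1 when bits differ
  101000
^ 110100
--------
  011100
Decimal: 40 ^ 52 = 28



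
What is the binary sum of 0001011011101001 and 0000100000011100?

Add column by column from the right: bit + bit + carry-in; write the sum mod 2, carry 1 when the sum is 2 or 3.
carry:  0000000111110000
        0001011011101001
+       0000100000011100
------------------------
       00001111100000101
(the carry out of the leftmost column, 0, becomes the leading bit)
Decimal check:
  0001011011101001 = 4096 + 1024 + 512 + 128 + 64 + 32 + 8 + 1 = 5865
  0000100000011100 = 2048 + 16 + 8 + 4 = 2076
  5865 + 2076 = 7941, and 00001111100000101 = 4096 + 2048 + 1024 + 512 + 256 + 4 + 1 = 7941 ✓



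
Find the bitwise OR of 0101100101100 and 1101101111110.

OR: 1 when either bit is 1
  0101100101100
| 1101101111110
---------------
  1101101111110
Decimal: 2860 | 7038 = 7038



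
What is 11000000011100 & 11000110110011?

AND: 1 only when both bits are 1
  11000000011100
& 11000110110011
----------------
  11000000010000
Decimal: 12316 & 12723 = 12304



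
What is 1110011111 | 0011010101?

OR: 1 when either bit is 1
  1110011111
| 0011010101
------------
  1111011111
Decimal: 927 | 213 = 991



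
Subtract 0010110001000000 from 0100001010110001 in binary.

Method 1 - Direct subtraction (column by column from the right: bit − bit − borrow-in; if negative, add 2 and borrow 1 from the next column):
borrow: 0111100010000000
        0100001010110001
-       0010110001000000
------------------------
        0001011001110001

Method 2 - Add two's complement:
Two's complement of 0010110001000000: invert → 1101001110111111, add 1 → 1101001111000000
  0100001010110001
+ 1101001111000000
------------------
 10001011001110001  (end carry out of the top bit = 1)
Discarding the end carry: 0001011001110001
Decimal check:
  0100001010110001 = 16384 + 512 + 128 + 32 + 16 + 1 = 17073
  0010110001000000 = 8192 + 2048 + 1024 + 64 = 11328
  17073 - 11328 = 5745, and 0001011001110001 = 4096 + 1024 + 512 + 64 + 32 + 16 + 1 = 5745 ✓



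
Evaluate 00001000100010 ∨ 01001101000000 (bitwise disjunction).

OR: 1 when either bit is 1
  00001000100010
| 01001101000000
----------------
  01001101100010
Decimal: 546 | 4928 = 4962



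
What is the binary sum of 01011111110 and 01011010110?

Add column by column from the right: bit + bit + carry-in; write the sum mod 2, carry 1 when the sum is 2 or 3.
carry:  10111111100
        01011111110
+       01011010110
-------------------
       010111010100
(the carry out of the leftmost column, 0, becomes the leading bit)
Decimal check:
  01011111110 = 512 + 128 + 64 + 32 + 16 + 8 + 4 + 2 = 766
  01011010110 = 512 + 128 + 64 + 16 + 4 + 2 = 726
  766 + 726 = 1492, and 010111010100 = 1024 + 256 + 128 + 64 + 16 + 4 = 1492 ✓



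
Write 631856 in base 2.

Using repeated division by 2:
631856 ÷ 2 = 315928 remainder 0
315928 ÷ 2 = 157964 remainder 0
157964 ÷ 2 = 78982 remainder 0
78982 ÷ 2 = 39491 remainder 0
39491 ÷ 2 = 19745 remainder 1
19745 ÷ 2 = 9872 remainder 1
9872 ÷ 2 = 4936 remainder 0
4936 ÷ 2 = 2468 remainder 0
2468 ÷ 2 = 1234 remainder 0
1234 ÷ 2 = 617 remainder 0
617 ÷ 2 = 308 remainder 1
308 ÷ 2 = 154 remainder 0
154 ÷ 2 = 77 remainder 0
77 ÷ 2 = 38 remainder 1
38 ÷ 2 = 19 remainder 0
19 ÷ 2 = 9 remainder 1
9 ÷ 2 = 4 remainder 1
4 ÷ 2 = 2 remainder 0
2 ÷ 2 = 1 remainder 0
1 ÷ 2 = 0 remainder 1
Reading remainders bottom to top: 10011010010000110000



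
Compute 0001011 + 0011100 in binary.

Add column by column from the right: bit + bit + carry-in; write the sum mod 2, carry 1 when the sum is 2 or 3.
carry:  0110000
        0001011
+       0011100
---------------
       00100111
(the carry out of the leftmost column, 0, becomes the leading bit)
Decimal check:
  0001011 = 8 + 2 + 1 = 11
  0011100 = 16 + 8 + 4 = 28
  11 + 28 = 39, and 00100111 = 32 + 4 + 2 + 1 = 39 ✓



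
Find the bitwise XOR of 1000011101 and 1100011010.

XOR: 1 when bits differ
  1000011101
^ 1100011010
------------
  0100000111
Decimal: 541 ^ 794 = 263



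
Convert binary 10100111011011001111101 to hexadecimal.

Group into 4-bit nibbles from right:
  0101 = 5
  0011 = 3
  1011 = B
  0110 = 6
  0111 = 7
  1101 = D
Result: 53B67D



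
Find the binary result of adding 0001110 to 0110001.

Add column by column from the right: bit + bit + carry-in; write the sum mod 2, carry 1 when the sum is 2 or 3.
carry:  0000000
        0001110
+       0110001
---------------
       00111111
(the carry out of the leftmost column, 0, becomes the leading bit)
Decimal check:
  0001110 = 8 + 4 + 2 = 14
  0110001 = 32 + 16 + 1 = 49
  14 + 49 = 63, and 00111111 = 32 + 16 + 8 + 4 + 2 + 1 = 63 ✓



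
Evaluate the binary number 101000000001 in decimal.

Sum of powers of 2 for each 1-bit:
2^0 + 2^9 + 2^11
= 1 + 512 + 2048
= 2561



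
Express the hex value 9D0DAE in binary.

Convert each hex digit to 4 bits:
  9 = 1001
  D = 1101
  0 = 0000
  D = 1101
  A = 1010
  E = 1110
Concatenate: 100111010000110110101110



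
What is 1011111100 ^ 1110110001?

XOR: 1 when bits differ
  1011111100
^ 1110110001
------------
  0101001101
Decimal: 764 ^ 945 = 333



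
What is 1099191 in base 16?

Using repeated division by 16 (digits 10–15 are A–F):
1099191 ÷ 16 = 68699 remainder 7
68699 ÷ 16 = 4293 remainder 11 (B)
4293 ÷ 16 = 268 remainder 5
268 ÷ 16 = 16 remainder 12 (C)
16 ÷ 16 = 1 remainder 0
1 ÷ 16 = 0 remainder 1
Reading remainders bottom to top: 10C5B7



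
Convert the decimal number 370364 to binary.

Using repeated division by 2:
370364 ÷ 2 = 185182 remainder 0
185182 ÷ 2 = 92591 remainder 0
92591 ÷ 2 = 46295 remainder 1
46295 ÷ 2 = 23147 remainder 1
23147 ÷ 2 = 11573 remainder 1
11573 ÷ 2 = 5786 remainder 1
5786 ÷ 2 = 2893 remainder 0
2893 ÷ 2 = 1446 remainder 1
1446 ÷ 2 = 723 remainder 0
723 ÷ 2 = 361 remainder 1
361 ÷ 2 = 180 remainder 1
180 ÷ 2 = 90 remainder 0
90 ÷ 2 = 45 remainder 0
45 ÷ 2 = 22 remainder 1
22 ÷ 2 = 11 remainder 0
11 ÷ 2 = 5 remainder 1
5 ÷ 2 = 2 remainder 1
2 ÷ 2 = 1 remainder 0
1 ÷ 2 = 0 remainder 1
Reading remainders bottom to top: 1011010011010111100



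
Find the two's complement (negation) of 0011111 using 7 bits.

Original: 0011111
Step 1 - Invert all bits: 1100000
Step 2 - Add 1: 1100001
Verification: 0011111 + 1100001 = 10000000; discarding the end carry (carry out of the top bit) leaves the 7-bit value 0000000, as required for x + (-x)



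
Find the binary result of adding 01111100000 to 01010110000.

Add column by column from the right: bit + bit + carry-in; write the sum mod 2, carry 1 when the sum is 2 or 3.
carry:  11111000000
        01111100000
+       01010110000
-------------------
       011010010000
(the carry out of the leftmost column, 0, becomes the leading bit)
Decimal check:
  01111100000 = 512 + 256 + 128 + 64 + 32 = 992
  01010110000 = 512 + 128 + 32 + 16 = 688
  992 + 688 = 1680, and 011010010000 = 1024 + 512 + 128 + 16 = 1680 ✓



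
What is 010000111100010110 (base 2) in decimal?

Sum of powers of 2 for each 1-bit:
2^1 + 2^2 + 2^4 + 2^8 + 2^9 + 2^10 + 2^11 + 2^16
= 2 + 4 + 16 + 256 + 512 + 1024 + 2048 + 65536
= 69398



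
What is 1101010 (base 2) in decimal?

Sum of powers of 2 for each 1-bit:
2^1 + 2^3 + 2^5 + 2^6
= 2 + 8 + 32 + 64
= 106



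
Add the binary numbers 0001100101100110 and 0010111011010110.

Add column by column from the right: bit + bit + carry-in; write the sum mod 2, carry 1 when the sum is 2 or 3.
carry:  0111111110001100
        0001100101100110
+       0010111011010110
------------------------
       00100100000111100
(the carry out of the leftmost column, 0, becomes the leading bit)
Decimal check:
  0001100101100110 = 4096 + 2048 + 256 + 64 + 32 + 4 + 2 = 6502
  0010111011010110 = 8192 + 2048 + 1024 + 512 + 128 + 64 + 16 + 4 + 2 = 11990
  6502 + 11990 = 18492, and 00100100000111100 = 16384 + 2048 + 32 + 16 + 8 + 4 = 18492 ✓



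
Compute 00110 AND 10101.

AND: 1 only when both bits are 1
  00110
& 10101
-------
  00100
Decimal: 6 & 21 = 4



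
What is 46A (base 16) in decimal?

Expand by place value (powers of 16):
Digit values: A = 10
46A = 4 × 16^2 + 6 × 16^1 + 10 × 16^0
= 4 × 256 + 6 × 16 + 10 × 1
= 1024 + 96 + 10
= 1130



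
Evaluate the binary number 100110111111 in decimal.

Sum of powers of 2 for each 1-bit:
2^0 + 2^1 + 2^2 + 2^3 + 2^4 + 2^5 + 2^7 + 2^8 + 2^11
= 1 + 2 + 4 + 8 + 16 + 32 + 128 + 256 + 2048
= 2495



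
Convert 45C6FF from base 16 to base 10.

Expand by place value (powers of 16):
Digit values: C = 12, F = 15
45C6FF = 4 × 16^5 + 5 × 16^4 + 12 × 16^3 + 6 × 16^2 + 15 × 16^1 + 15 × 16^0
= 4 × 1048576 + 5 × 65536 + 12 × 4096 + 6 × 256 + 15 × 16 + 15 × 1
= 4194304 + 327680 + 49152 + 1536 + 240 + 15
= 4572927



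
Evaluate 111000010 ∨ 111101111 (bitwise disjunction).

OR: 1 when either bit is 1
  111000010
| 111101111
-----------
  111101111
Decimal: 450 | 495 = 495



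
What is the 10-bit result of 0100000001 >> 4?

Original: 0100000001 (decimal 257)
Shift right by 4 positions
Drop the 4 low bits; fill with zeros on the left
Result: 0000010000 (decimal 16)
Equivalent: 257 >> 4 = 257 ÷ 2^4 = 16



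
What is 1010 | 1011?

OR: 1 when either bit is 1
  1010
| 1011
------
  1011
Decimal: 10 | 11 = 11



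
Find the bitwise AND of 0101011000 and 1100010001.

AND: 1 only when both bits are 1
  0101011000
& 1100010001
------------
  0100010000
Decimal: 344 & 785 = 272



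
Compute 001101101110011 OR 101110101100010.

OR: 1 when either bit is 1
  001101101110011
| 101110101100010
-----------------
  101111101110011
Decimal: 7027 | 23906 = 24435



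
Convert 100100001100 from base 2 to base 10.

Sum of powers of 2 for each 1-bit:
2^2 + 2^3 + 2^8 + 2^11
= 4 + 8 + 256 + 2048
= 2316



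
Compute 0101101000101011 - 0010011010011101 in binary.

Method 1 - Direct subtraction (column by column from the right: bit − bit − borrow-in; if negative, add 2 and borrow 1 from the next column):
borrow: 0100111100111000
        0101101000101011
-       0010011010011101
------------------------
        0011001110001110

Method 2 - Add two's complement:
Two's complement of 0010011010011101: invert → 1101100101100010, add 1 → 1101100101100011
  0101101000101011
+ 1101100101100011
------------------
 10011001110001110  (end carry out of the top bit = 1)
Discarding the end carry: 0011001110001110
Decimal check:
  0101101000101011 = 16384 + 4096 + 2048 + 512 + 32 + 8 + 2 + 1 = 23083
  0010011010011101 = 8192 + 1024 + 512 + 128 + 16 + 8 + 4 + 1 = 9885
  23083 - 9885 = 13198, and 0011001110001110 = 8192 + 4096 + 512 + 256 + 128 + 8 + 4 + 2 = 13198 ✓



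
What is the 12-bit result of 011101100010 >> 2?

Original: 011101100010 (decimal 1890)
Shift right by 2 positions
Drop the 2 low bits; fill with zeros on the left
Result: 000111011000 (decimal 472)
Equivalent: 1890 >> 2 = 1890 ÷ 2^2 = 472



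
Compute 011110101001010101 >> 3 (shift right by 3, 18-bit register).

Original: 011110101001010101 (decimal 125525)
Shift right by 3 positions
Drop the 3 low bits; fill with zeros on the left
Result: 000011110101001010 (decimal 15690)
Equivalent: 125525 >> 3 = 125525 ÷ 2^3 = 15690



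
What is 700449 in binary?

Using repeated division by 2:
700449 ÷ 2 = 350224 remainder 1
350224 ÷ 2 = 175112 remainder 0
175112 ÷ 2 = 87556 remainder 0
87556 ÷ 2 = 43778 remainder 0
43778 ÷ 2 = 21889 remainder 0
21889 ÷ 2 = 10944 remainder 1
10944 ÷ 2 = 5472 remainder 0
5472 ÷ 2 = 2736 remainder 0
2736 ÷ 2 = 1368 remainder 0
1368 ÷ 2 = 684 remainder 0
684 ÷ 2 = 342 remainder 0
342 ÷ 2 = 171 remainder 0
171 ÷ 2 = 85 remainder 1
85 ÷ 2 = 42 remainder 1
42 ÷ 2 = 21 remainder 0
21 ÷ 2 = 10 remainder 1
10 ÷ 2 = 5 remainder 0
5 ÷ 2 = 2 remainder 1
2 ÷ 2 = 1 remainder 0
1 ÷ 2 = 0 remainder 1
Reading remainders bottom to top: 10101011000000100001



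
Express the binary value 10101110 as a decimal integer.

Sum of powers of 2 for each 1-bit:
2^1 + 2^2 + 2^3 + 2^5 + 2^7
= 2 + 4 + 8 + 32 + 128
= 174



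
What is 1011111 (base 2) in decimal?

Sum of powers of 2 for each 1-bit:
2^0 + 2^1 + 2^2 + 2^3 + 2^4 + 2^6
= 1 + 2 + 4 + 8 + 16 + 64
= 95



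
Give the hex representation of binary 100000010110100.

Group into 4-bit nibbles from right:
  0100 = 4
  0000 = 0
  1011 = B
  0100 = 4
Result: 40B4



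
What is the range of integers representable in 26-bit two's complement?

For 26-bit two's complement:
Minimum: -2^25 = -33554432
Maximum: 2^25 - 1 = 33554431



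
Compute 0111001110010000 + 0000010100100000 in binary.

Add column by column from the right: bit + bit + carry-in; write the sum mod 2, carry 1 when the sum is 2 or 3.
carry:  0000111000000000
        0111001110010000
+       0000010100100000
------------------------
       00111100010110000
(the carry out of the leftmost column, 0, becomes the leading bit)
Decimal check:
  0111001110010000 = 16384 + 8192 + 4096 + 512 + 256 + 128 + 16 = 29584
  0000010100100000 = 1024 + 256 + 32 = 1312
  29584 + 1312 = 30896, and 00111100010110000 = 16384 + 8192 + 4096 + 2048 + 128 + 32 + 16 = 30896 ✓



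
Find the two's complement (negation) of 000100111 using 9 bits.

Original: 000100111
Step 1 - Invert all bits: 111011000
Step 2 - Add 1: 111011001
Verification: 000100111 + 111011001 = 1000000000; discarding the end carry (carry out of the top bit) leaves the 9-bit value 000000000, as required for x + (-x)



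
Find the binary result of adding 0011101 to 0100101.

Add column by column from the right: bit + bit + carry-in; write the sum mod 2, carry 1 when the sum is 2 or 3.
carry:  1111010
        0011101
+       0100101
---------------
       01000010
(the carry out of the leftmost column, 0, becomes the leading bit)
Decimal check:
  0011101 = 16 + 8 + 4 + 1 = 29
  0100101 = 32 + 4 + 1 = 37
  29 + 37 = 66, and 01000010 = 64 + 2 = 66 ✓



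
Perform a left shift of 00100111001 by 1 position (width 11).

Original: 00100111001 (decimal 313)
Shift left by 1 position
Append 1 zero on the right
Result: 01001110010 (decimal 626)
Equivalent: 313 << 1 = 313 × 2^1 = 626



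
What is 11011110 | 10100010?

OR: 1 when either bit is 1
  11011110
| 10100010
----------
  11111110
Decimal: 222 | 162 = 254



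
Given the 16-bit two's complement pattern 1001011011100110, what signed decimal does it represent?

Binary: 1001011011100110
Sign bit: 1 (negative)
Invert: 0110100100011001
Add 1:  0110100100011010
Magnitude: 0110100100011010 = 16384 + 8192 + 2048 + 256 + 16 + 8 + 2 = 26906
Value: -26906



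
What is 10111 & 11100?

AND: 1 only when both bits are 1
  10111
& 11100
-------
  10100
Decimal: 23 & 28 = 20



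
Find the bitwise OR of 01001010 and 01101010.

OR: 1 when either bit is 1
  01001010
| 01101010
----------
  01101010
Decimal: 74 | 106 = 106



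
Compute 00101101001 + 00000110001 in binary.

Add column by column from the right: bit + bit + carry-in; write the sum mod 2, carry 1 when the sum is 2 or 3.
carry:  00011000010
        00101101001
+       00000110001
-------------------
       000110011010
(the carry out of the leftmost column, 0, becomes the leading bit)
Decimal check:
  00101101001 = 256 + 64 + 32 + 8 + 1 = 361
  00000110001 = 32 + 16 + 1 = 49
  361 + 49 = 410, and 000110011010 = 256 + 128 + 16 + 8 + 2 = 410 ✓



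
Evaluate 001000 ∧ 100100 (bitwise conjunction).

AND: 1 only when both bits are 1
  001000
& 100100
--------
  000000
Decimal: 8 & 36 = 0



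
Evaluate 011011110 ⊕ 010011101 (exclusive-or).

XOR: 1 when bits differ
  011011110
^ 010011101
-----------
  001000011
Decimal: 222 ^ 157 = 67



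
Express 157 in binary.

Using repeated division by 2:
157 ÷ 2 = 78 remainder 1
78 ÷ 2 = 39 remainder 0
39 ÷ 2 = 19 remainder 1
19 ÷ 2 = 9 remainder 1
9 ÷ 2 = 4 remainder 1
4 ÷ 2 = 2 remainder 0
2 ÷ 2 = 1 remainder 0
1 ÷ 2 = 0 remainder 1
Reading remainders bottom to top: 10011101



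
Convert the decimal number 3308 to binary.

Using repeated division by 2:
3308 ÷ 2 = 1654 remainder 0
1654 ÷ 2 = 827 remainder 0
827 ÷ 2 = 413 remainder 1
413 ÷ 2 = 206 remainder 1
206 ÷ 2 = 103 remainder 0
103 ÷ 2 = 51 remainder 1
51 ÷ 2 = 25 remainder 1
25 ÷ 2 = 12 remainder 1
12 ÷ 2 = 6 remainder 0
6 ÷ 2 = 3 remainder 0
3 ÷ 2 = 1 remainder 1
1 ÷ 2 = 0 remainder 1
Reading remainders bottom to top: 110011101100



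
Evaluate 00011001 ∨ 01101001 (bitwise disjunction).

OR: 1 when either bit is 1
  00011001
| 01101001
----------
  01111001
Decimal: 25 | 105 = 121



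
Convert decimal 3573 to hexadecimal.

Using repeated division by 16 (digits 10–15 are A–F):
3573 ÷ 16 = 223 remainder 5
223 ÷ 16 = 13 remainder 15 (F)
13 ÷ 16 = 0 remainder 13 (D)
Reading remainders bottom to top: DF5



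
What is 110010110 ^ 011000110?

XOR: 1 when bits differ
  110010110
^ 011000110
-----------
  101010000
Decimal: 406 ^ 198 = 336



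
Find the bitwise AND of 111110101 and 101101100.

AND: 1 only when both bits are 1
  111110101
& 101101100
-----------
  101100100
Decimal: 501 & 364 = 356



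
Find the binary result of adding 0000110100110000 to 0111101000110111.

Add column by column from the right: bit + bit + carry-in; write the sum mod 2, carry 1 when the sum is 2 or 3.
carry:  1111000001100000
        0000110100110000
+       0111101000110111
------------------------
       01000011101100111
(the carry out of the leftmost column, 0, becomes the leading bit)
Decimal check:
  0000110100110000 = 2048 + 1024 + 256 + 32 + 16 = 3376
  0111101000110111 = 16384 + 8192 + 4096 + 2048 + 512 + 32 + 16 + 4 + 2 + 1 = 31287
  3376 + 31287 = 34663, and 01000011101100111 = 32768 + 1024 + 512 + 256 + 64 + 32 + 4 + 2 + 1 = 34663 ✓



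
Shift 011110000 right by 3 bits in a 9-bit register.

Original: 011110000 (decimal 240)
Shift right by 3 positions
Drop the 3 low bits; fill with zeros on the left
Result: 000011110 (decimal 30)
Equivalent: 240 >> 3 = 240 ÷ 2^3 = 30



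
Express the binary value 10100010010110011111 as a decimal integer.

Sum of powers of 2 for each 1-bit:
2^0 + 2^1 + 2^2 + 2^3 + 2^4 + 2^7 + 2^8 + 2^10 + 2^13 + 2^17 + 2^19
= 1 + 2 + 4 + 8 + 16 + 128 + 256 + 1024 + 8192 + 131072 + 524288
= 664991



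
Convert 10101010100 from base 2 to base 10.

Sum of powers of 2 for each 1-bit:
2^2 + 2^4 + 2^6 + 2^8 + 2^10
= 4 + 16 + 64 + 256 + 1024
= 1364



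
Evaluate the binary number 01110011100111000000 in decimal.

Sum of powers of 2 for each 1-bit:
2^6 + 2^7 + 2^8 + 2^11 + 2^12 + 2^13 + 2^16 + 2^17 + 2^18
= 64 + 128 + 256 + 2048 + 4096 + 8192 + 65536 + 131072 + 262144
= 473536



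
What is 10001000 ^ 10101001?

XOR: 1 when bits differ
  10001000
^ 10101001
----------
  00100001
Decimal: 136 ^ 169 = 33



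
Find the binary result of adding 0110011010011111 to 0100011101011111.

Add column by column from the right: bit + bit + carry-in; write the sum mod 2, carry 1 when the sum is 2 or 3.
carry:  1000110000111110
        0110011010011111
+       0100011101011111
------------------------
       01010110111111110
(the carry out of the leftmost column, 0, becomes the leading bit)
Decimal check:
  0110011010011111 = 16384 + 8192 + 1024 + 512 + 128 + 16 + 8 + 4 + 2 + 1 = 26271
  0100011101011111 = 16384 + 1024 + 512 + 256 + 64 + 16 + 8 + 4 + 2 + 1 = 18271
  26271 + 18271 = 44542, and 01010110111111110 = 32768 + 8192 + 2048 + 1024 + 256 + 128 + 64 + 32 + 16 + 8 + 4 + 2 = 44542 ✓



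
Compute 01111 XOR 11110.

XOR: 1 when bits differ
  01111
^ 11110
-------
  10001
Decimal: 15 ^ 30 = 17



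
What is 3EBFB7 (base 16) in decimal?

Expand by place value (powers of 16):
Digit values: E = 14, B = 11, F = 15
3EBFB7 = 3 × 16^5 + 14 × 16^4 + 11 × 16^3 + 15 × 16^2 + 11 × 16^1 + 7 × 16^0
= 3 × 1048576 + 14 × 65536 + 11 × 4096 + 15 × 256 + 11 × 16 + 7 × 1
= 3145728 + 917504 + 45056 + 3840 + 176 + 7
= 4112311



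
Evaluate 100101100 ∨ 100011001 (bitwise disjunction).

OR: 1 when either bit is 1
  100101100
| 100011001
-----------
  100111101
Decimal: 300 | 281 = 317



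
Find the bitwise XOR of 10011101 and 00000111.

XOR: 1 when bits differ
  10011101
^ 00000111
----------
  10011010
Decimal: 157 ^ 7 = 154



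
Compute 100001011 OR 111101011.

OR: 1 when either bit is 1
  100001011
| 111101011
-----------
  111101011
Decimal: 267 | 491 = 491



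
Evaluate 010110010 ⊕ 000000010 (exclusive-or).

XOR: 1 when bits differ
  010110010
^ 000000010
-----------
  010110000
Decimal: 178 ^ 2 = 176



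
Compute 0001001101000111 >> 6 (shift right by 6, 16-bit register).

Original: 0001001101000111 (decimal 4935)
Shift right by 6 positions
Drop the 6 low bits; fill with zeros on the left
Result: 0000000001001101 (decimal 77)
Equivalent: 4935 >> 6 = 4935 ÷ 2^6 = 77



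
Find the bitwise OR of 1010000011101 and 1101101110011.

OR: 1 when either bit is 1
  1010000011101
| 1101101110011
---------------
  1111101111111
Decimal: 5149 | 7027 = 8063



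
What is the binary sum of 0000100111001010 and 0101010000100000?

Add column by column from the right: bit + bit + carry-in; write the sum mod 2, carry 1 when the sum is 2 or 3.
carry:  0000000000000000
        0000100111001010
+       0101010000100000
------------------------
       00101110111101010
(the carry out of the leftmost column, 0, becomes the leading bit)
Decimal check:
  0000100111001010 = 2048 + 256 + 128 + 64 + 8 + 2 = 2506
  0101010000100000 = 16384 + 4096 + 1024 + 32 = 21536
  2506 + 21536 = 24042, and 00101110111101010 = 16384 + 4096 + 2048 + 1024 + 256 + 128 + 64 + 32 + 8 + 2 = 24042 ✓



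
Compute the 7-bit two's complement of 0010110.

Original: 0010110
Step 1 - Invert all bits: 1101001
Step 2 - Add 1: 1101010
Verification: 0010110 + 1101010 = 10000000; discarding the end carry (carry out of the top bit) leaves the 7-bit value 0000000, as required for x + (-x)



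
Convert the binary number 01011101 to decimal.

Sum of powers of 2 for each 1-bit:
2^0 + 2^2 + 2^3 + 2^4 + 2^6
= 1 + 4 + 8 + 16 + 64
= 93



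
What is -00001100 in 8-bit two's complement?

Original: 00001100
Step 1 - Invert all bits: 11110011
Step 2 - Add 1: 11110100
Verification: 00001100 + 11110100 = 100000000; discarding the end carry (carry out of the top bit) leaves the 8-bit value 00000000, as required for x + (-x)



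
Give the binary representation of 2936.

Using repeated division by 2:
2936 ÷ 2 = 1468 remainder 0
1468 ÷ 2 = 734 remainder 0
734 ÷ 2 = 367 remainder 0
367 ÷ 2 = 183 remainder 1
183 ÷ 2 = 91 remainder 1
91 ÷ 2 = 45 remainder 1
45 ÷ 2 = 22 remainder 1
22 ÷ 2 = 11 remainder 0
11 ÷ 2 = 5 remainder 1
5 ÷ 2 = 2 remainder 1
2 ÷ 2 = 1 remainder 0
1 ÷ 2 = 0 remainder 1
Reading remainders bottom to top: 101101111000



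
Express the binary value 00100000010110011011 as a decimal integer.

Sum of powers of 2 for each 1-bit:
2^0 + 2^1 + 2^3 + 2^4 + 2^7 + 2^8 + 2^10 + 2^17
= 1 + 2 + 8 + 16 + 128 + 256 + 1024 + 131072
= 132507



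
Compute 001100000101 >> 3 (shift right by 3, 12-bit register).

Original: 001100000101 (decimal 773)
Shift right by 3 positions
Drop the 3 low bits; fill with zeros on the left
Result: 000001100000 (decimal 96)
Equivalent: 773 >> 3 = 773 ÷ 2^3 = 96



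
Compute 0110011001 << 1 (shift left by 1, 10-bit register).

Original: 0110011001 (decimal 409)
Shift left by 1 position
Append 1 zero on the right
Result: 1100110010 (decimal 818)
Equivalent: 409 << 1 = 409 × 2^1 = 818



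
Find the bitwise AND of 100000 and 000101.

AND: 1 only when both bits are 1
  100000
& 000101
--------
  000000
Decimal: 32 & 5 = 0



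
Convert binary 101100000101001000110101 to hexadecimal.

Group into 4-bit nibbles from right:
  1011 = B
  0000 = 0
  0101 = 5
  0010 = 2
  0011 = 3
  0101 = 5
Result: B05235



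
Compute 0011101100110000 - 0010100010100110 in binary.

Method 1 - Direct subtraction (column by column from the right: bit − bit − borrow-in; if negative, add 2 and borrow 1 from the next column):
borrow: 0000000100011100
        0011101100110000
-       0010100010100110
------------------------
        0001001010001010

Method 2 - Add two's complement:
Two's complement of 0010100010100110: invert → 1101011101011001, add 1 → 1101011101011010
  0011101100110000
+ 1101011101011010
------------------
 10001001010001010  (end carry out of the top bit = 1)
Discarding the end carry: 0001001010001010
Decimal check:
  0011101100110000 = 8192 + 4096 + 2048 + 512 + 256 + 32 + 16 = 15152
  0010100010100110 = 8192 + 2048 + 128 + 32 + 4 + 2 = 10406
  15152 - 10406 = 4746, and 0001001010001010 = 4096 + 512 + 128 + 8 + 2 = 4746 ✓



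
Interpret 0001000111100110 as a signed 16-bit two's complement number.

Binary: 0001000111100110
Sign bit: 0 (non-negative)
Read directly as an unsigned value:
0001000111100110 = 4096 + 256 + 128 + 64 + 32 + 4 + 2 = 4582
Value: 4582



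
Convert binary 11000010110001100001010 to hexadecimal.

Group into 4-bit nibbles from right:
  0110 = 6
  0001 = 1
  0110 = 6
  0011 = 3
  0000 = 0
  1010 = A
Result: 61630A



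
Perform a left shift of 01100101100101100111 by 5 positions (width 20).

Original: 01100101100101100111 (decimal 416103)
Shift left by 5 positions
Append 5 zeros on the right and drop the 5 high bits that overflow the 20-bit width
Result: 10110010110011100000 (decimal 732384)
Equivalent: 416103 << 5 = 416103 × 2^5 = 13315296, truncated to 20 bits = 732384



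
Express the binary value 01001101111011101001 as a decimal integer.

Sum of powers of 2 for each 1-bit:
2^0 + 2^3 + 2^5 + 2^6 + 2^7 + 2^9 + 2^10 + 2^11 + 2^12 + 2^14 + 2^15 + 2^18
= 1 + 8 + 32 + 64 + 128 + 512 + 1024 + 2048 + 4096 + 16384 + 32768 + 262144
= 319209



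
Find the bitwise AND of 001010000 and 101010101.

AND: 1 only when both bits are 1
  001010000
& 101010101
-----------
  001010000
Decimal: 80 & 341 = 80



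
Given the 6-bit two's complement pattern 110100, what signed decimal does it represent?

Binary: 110100
Sign bit: 1 (negative)
Invert: 001011
Add 1:  001100
Magnitude: 001100 = 8 + 4 = 12
Value: -12



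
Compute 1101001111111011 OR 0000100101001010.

OR: 1 when either bit is 1
  1101001111111011
| 0000100101001010
------------------
  1101101111111011
Decimal: 54267 | 2378 = 56315



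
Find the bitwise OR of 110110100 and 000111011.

OR: 1 when either bit is 1
  110110100
| 000111011
-----------
  110111111
Decimal: 436 | 59 = 447



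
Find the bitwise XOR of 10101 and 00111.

XOR: 1 when bits differ
  10101
^ 00111
-------
  10010
Decimal: 21 ^ 7 = 18



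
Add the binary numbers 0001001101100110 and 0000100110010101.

Add column by column from the right: bit + bit + carry-in; write the sum mod 2, carry 1 when the sum is 2 or 3.
carry:  0000011000001000
        0001001101100110
+       0000100110010101
------------------------
       00001110011111011
(the carry out of the leftmost column, 0, becomes the leading bit)
Decimal check:
  0001001101100110 = 4096 + 512 + 256 + 64 + 32 + 4 + 2 = 4966
  0000100110010101 = 2048 + 256 + 128 + 16 + 4 + 1 = 2453
  4966 + 2453 = 7419, and 00001110011111011 = 4096 + 2048 + 1024 + 128 + 64 + 32 + 16 + 8 + 2 + 1 = 7419 ✓



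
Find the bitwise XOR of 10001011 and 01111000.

XOR: 1 when bits differ
  10001011
^ 01111000
----------
  11110011
Decimal: 139 ^ 120 = 243

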